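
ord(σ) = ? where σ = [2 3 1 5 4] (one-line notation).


Cycle decomposition: (1 2 3) (4 5)
Cycle lengths: 3, 2
Order = lcm(3, 2) = 6

ord(σ) = 6


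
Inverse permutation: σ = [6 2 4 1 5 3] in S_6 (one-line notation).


To find σ⁻¹, swap domain and range:
σ(1) = 6 → σ⁻¹(6) = 1
σ(2) = 2 → σ⁻¹(2) = 2
σ(3) = 4 → σ⁻¹(4) = 3
σ(4) = 1 → σ⁻¹(1) = 4
σ(5) = 5 → σ⁻¹(5) = 5
σ(6) = 3 → σ⁻¹(3) = 6

σ⁻¹ = [4 2 6 3 5 1]


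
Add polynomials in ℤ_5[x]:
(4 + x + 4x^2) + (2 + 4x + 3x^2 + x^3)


Add coefficients mod 5:
x^0: 4 + 2 = 1 (mod 5)
x^1: 1 + 4 = 0 (mod 5)
x^2: 4 + 3 = 2 (mod 5)
x^3: 0 + 1 = 1 (mod 5)
Result: 1 + 2x^2 + x^3

f + g = 1 + 2x^2 + x^3


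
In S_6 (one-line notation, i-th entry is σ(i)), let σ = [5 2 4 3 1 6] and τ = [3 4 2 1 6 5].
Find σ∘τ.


σ∘τ: apply τ first, then σ
1 →τ 3 →σ 4
2 →τ 4 →σ 3
3 →τ 2 →σ 2
4 →τ 1 →σ 5
5 →τ 6 →σ 6
6 →τ 5 →σ 1

σ∘τ = [4 3 2 5 6 1]


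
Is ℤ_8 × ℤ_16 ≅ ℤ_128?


Comparing ℤ_8 × ℤ_16 and ℤ_128:
gcd(8,16) = 8 ≠ 1. Max element order in ℤ_8×ℤ_16 is lcm(8,16) = 16 < 128, so it has no element of order 128

No, ℤ_8 × ℤ_16 ≇ ℤ_128


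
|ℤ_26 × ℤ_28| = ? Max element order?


|ℤ_26 × ℤ_28| = 26 × 28 = 728
Max element order = lcm(26,28) = 364
Cyclic? No (gcd=2)

|ℤ_26×ℤ_28| = 728, max element order = 364


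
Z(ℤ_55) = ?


Z(G) = {g ∈ G | gx = xg for all x ∈ G}
ℤ_55 is abelian, so Z(G) = G

Z(ℤ_55) = ℤ_55


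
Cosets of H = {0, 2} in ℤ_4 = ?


H = {0, 2}, |H| = 2
Number of cosets = |G|/|H| = 4/2 = 2
0 + H = {0, 2}
1 + H = {1, 3}

Cosets: 0+H={0,2}; 1+H={1,3}


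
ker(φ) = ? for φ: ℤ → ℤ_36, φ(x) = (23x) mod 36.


Kernel = preimage of identity
ker(φ) = {x ∈ ℤ : 23x ≡ 0 (mod 36)}. gcd(23,36) = 1, so 23x ≡ 0 (mod 36) ⟺ x ≡ 0 (mod 36/1 = 36). Hence ker(φ) = 36ℤ

ker(φ) = 36ℤ


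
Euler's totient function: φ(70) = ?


Factor n: 70 = 2 × 5 × 7
φ(n) = n · ∏(1 - 1/p) over distinct primes p | n
φ(70) = 70 · (1 - 1/2) · (1 - 1/5) · (1 - 1/7) = 24

φ(70) = 24


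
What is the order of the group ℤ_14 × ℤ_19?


|A × B| = |A| · |B|
|ℤ_14 × ℤ_19| = 14 × 19 = 266

|ℤ_14 × ℤ_19| = 266


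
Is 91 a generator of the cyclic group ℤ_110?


g generates ℤ_n iff gcd(g, n) = 1
gcd(91, 110) = 1
Since gcd = 1, 91 is a generator.

Yes, 91 generates ℤ_110


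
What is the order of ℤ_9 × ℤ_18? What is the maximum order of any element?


|ℤ_9 × ℤ_18| = 9 × 18 = 162
Max element order = lcm(9,18) = 18
Cyclic? No (gcd=9)

|ℤ_9×ℤ_18| = 162, max element order = 18


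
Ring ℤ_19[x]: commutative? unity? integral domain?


ℤ_19 is a field (n prime), so ℤ_19[x] is a commutative integral domain with unity
Commutative: Yes
Integral domain: Yes
Has unity: Yes

ℤ_19[x]: Commutative=Yes, Unity=Yes


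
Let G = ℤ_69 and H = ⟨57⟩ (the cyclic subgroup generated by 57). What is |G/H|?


|⟨57⟩| = n / gcd(57, 69) = 69 / 3 = 23
H is normal (ℤ_69 is abelian).
|G/H| = |G| / |H| = 69 / 23 = 3

|G/H| = 3


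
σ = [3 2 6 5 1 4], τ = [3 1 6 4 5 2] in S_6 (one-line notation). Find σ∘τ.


σ∘τ: apply τ first, then σ
1 →τ 3 →σ 6
2 →τ 1 →σ 3
3 →τ 6 →σ 4
4 →τ 4 →σ 5
5 →τ 5 →σ 1
6 →τ 2 →σ 2

σ∘τ = [6 3 4 5 1 2]


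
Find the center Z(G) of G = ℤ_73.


Z(G) = {g ∈ G | gx = xg for all x ∈ G}
ℤ_73 is abelian, so Z(G) = G

Z(ℤ_73) = ℤ_73


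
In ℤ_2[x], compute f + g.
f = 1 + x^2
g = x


Add coefficients mod 2:
x^0: 1 + 0 = 1 (mod 2)
x^1: 0 + 1 = 1 (mod 2)
x^2: 1 + 0 = 1 (mod 2)
Result: 1 + x + x^2

f + g = 1 + x + x^2


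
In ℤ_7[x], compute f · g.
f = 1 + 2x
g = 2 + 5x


Expand and collect like terms; reduce coefficients mod 7:
x^0: 1·2 = 2 ≡ 2 (mod 7)
x^1: 1·5 + 2·2 = 9 ≡ 2 (mod 7)
x^2: 2·5 = 10 ≡ 3 (mod 7)
Result: 2 + 2x + 3x^2

f · g = 2 + 2x + 3x^2


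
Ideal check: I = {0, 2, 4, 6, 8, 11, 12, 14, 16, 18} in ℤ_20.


Check ideal conditions for I = {0, 2, 4, 6, 8, 11, 12, 14, 16, 18} in ℤ_20:
(1) I is an additive subgroup? No
(2) For r ∈ ℤ_20 and a ∈ I: r·a ∈ I? No  [counterexample: r=3, a=11, r·a mod 20 = 13 ∉ I]

No, I is not an ideal of ℤ_20


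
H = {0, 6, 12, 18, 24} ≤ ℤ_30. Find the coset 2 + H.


2 + H = {2 + h (mod 30) : h ∈ H}
2+0=2, 2+6=8, 2+12=14, 2+18=20, 2+24=26

2 + H = {2, 8, 14, 20, 26}


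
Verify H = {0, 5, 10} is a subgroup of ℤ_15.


Subgroup test for H = {0, 5, 10} in (ℤ_15, +):
(1) 0 ∈ H? Yes
(2) Closure: for all a,b ∈ H, (a+b) mod 15 ∈ H? Yes
(3) Inverses: for all a ∈ H, -a mod 15 ∈ H? Yes

Yes, H is a subgroup of ℤ_15


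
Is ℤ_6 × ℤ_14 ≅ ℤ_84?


Comparing ℤ_6 × ℤ_14 and ℤ_84:
gcd(6,14) = 2 ≠ 1. Max element order in ℤ_6×ℤ_14 is lcm(6,14) = 42 < 84, so it has no element of order 84

No, ℤ_6 × ℤ_14 ≇ ℤ_84


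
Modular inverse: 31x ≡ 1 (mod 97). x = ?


Use the extended Euclidean algorithm to write 1 = 31·s + 97·t; then s mod 97 is the inverse.
Euclidean algorithm:
  31 = 0·97 + 31
  97 = 3·31 + 4
  31 = 7·4 + 3
  4 = 1·3 + 1
  3 = 3·1 + 0
gcd(31,97) = 1
Back-substitution gives: 31·(-25) + 97·(8) = 1
So 31⁻¹ ≡ -25 ≡ 72 (mod 97)
Check: 31 × 72 = 2232 ≡ 1 (mod 97) ✓

31⁻¹ ≡ 72 (mod 97)


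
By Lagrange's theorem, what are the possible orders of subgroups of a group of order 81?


Lagrange's theorem: |H| divides |G|
|G| = 81
Divisors of 81: 1, 3, 9, 27, 81

Possible subgroup orders: {1, 3, 9, 27, 81}


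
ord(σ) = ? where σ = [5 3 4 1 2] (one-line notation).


Cycle decomposition: (1 5 2 3 4)
Cycle lengths: 5
Order = lcm(5) = 5

ord(σ) = 5


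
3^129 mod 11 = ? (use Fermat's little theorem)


Fermat's little theorem: if p is prime and gcd(a,p)=1, then a^(p-1) ≡ 1 (mod p)
p = 11 is prime, gcd(3,11) = 1
Reduce exponent: 129 mod 10 = 9
So 3^129 ≡ 3^9 (mod 11)
3^9 mod 11 = 4

3^129 ≡ 4 (mod 11)


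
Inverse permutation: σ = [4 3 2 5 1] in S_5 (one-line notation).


To find σ⁻¹, swap domain and range:
σ(1) = 4 → σ⁻¹(4) = 1
σ(2) = 3 → σ⁻¹(3) = 2
σ(3) = 2 → σ⁻¹(2) = 3
σ(4) = 5 → σ⁻¹(5) = 4
σ(5) = 1 → σ⁻¹(1) = 5

σ⁻¹ = [5 3 2 1 4]


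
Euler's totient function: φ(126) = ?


Factor n: 126 = 2 × 3^2 × 7
φ(n) = n · ∏(1 - 1/p) over distinct primes p | n
φ(126) = 126 · (1 - 1/2) · (1 - 1/3) · (1 - 1/7) = 36

φ(126) = 36


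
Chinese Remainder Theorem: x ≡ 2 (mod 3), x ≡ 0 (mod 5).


m₁ = 3, m₂ = 5, gcd = 1, so CRT applies. M = m₁·m₂ = 15
Let M₁ = M/m₁ = 5, M₂ = M/m₂ = 3
Find y₁ ≡ M₁⁻¹ (mod m₁): 5⁻¹ ≡ 2 (mod 3)
Find y₂ ≡ M₂⁻¹ (mod m₂): 3⁻¹ ≡ 2 (mod 5)
x = a₁·M₁·y₁ + a₂·M₂·y₂ = 2·5·2 + 0·3·2 = 20
Reduce mod 15: x ≡ 5
Check: 5 mod 3 = 2 ✓, 5 mod 5 = 0 ✓

x ≡ 5 (mod 15)


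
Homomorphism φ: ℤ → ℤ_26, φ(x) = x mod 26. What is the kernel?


Kernel = preimage of identity
ker(φ) = {x ∈ ℤ : x ≡ 0 (mod 26)} = 26ℤ = {0, ±26, ±52, ...}

ker(φ) = 26ℤ


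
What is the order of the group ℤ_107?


ℤ_n has n elements.

|ℤ_107| = 107


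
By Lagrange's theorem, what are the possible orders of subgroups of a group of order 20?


Lagrange's theorem: |H| divides |G|
|G| = 20
Divisors of 20: 1, 2, 4, 5, 10, 20

Possible subgroup orders: {1, 2, 4, 5, 10, 20}


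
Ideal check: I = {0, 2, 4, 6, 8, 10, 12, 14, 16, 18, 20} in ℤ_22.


Check ideal conditions for I = {0, 2, 4, 6, 8, 10, 12, 14, 16, 18, 20} in ℤ_22:
(1) I is an additive subgroup? Yes
(2) For r ∈ ℤ_22 and a ∈ I: r·a ∈ I? Yes

Yes, I is an ideal of ℤ_22


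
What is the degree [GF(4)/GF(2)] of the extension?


GF(4) = GF(2^2), so the extension degree is 2

[GF(4)/GF(2)] = 2


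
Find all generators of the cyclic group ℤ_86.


g generates ℤ_n iff gcd(g,n) = 1
Prime factors of 86: 2, 43
Generators are g ∈ {1,...,85} not divisible by any of these primes.
Generators: {1, 3, 5, 7, 9, 11, 13, 15, 17, 19, 21, 23, 25, 27, 29, 31, 33, 35, 37, 39, 41, 45, 47, 49, 51, 53, 55, 57, 59, 61, 63, 65, 67, 69, 71, 73, 75, 77, 79, 81, 83, 85}
Number of generators = φ(86) = 42

Generators of ℤ_86 = {1, 3, 5, 7, 9, 11, 13, 15, 17, 19, 21, 23, 25, 27, 29, 31, 33, 35, 37, 39, 41, 45, 47, 49, 51, 53, 55, 57, 59, 61, 63, 65, 67, 69, 71, 73, 75, 77, 79, 81, 83, 85}


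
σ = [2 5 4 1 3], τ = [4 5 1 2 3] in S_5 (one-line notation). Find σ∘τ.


σ∘τ: apply τ first, then σ
1 →τ 4 →σ 1
2 →τ 5 →σ 3
3 →τ 1 →σ 2
4 →τ 2 →σ 5
5 →τ 3 →σ 4

σ∘τ = [1 3 2 5 4]


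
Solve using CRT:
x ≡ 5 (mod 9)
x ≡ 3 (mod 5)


m₁ = 9, m₂ = 5, gcd = 1, so CRT applies. M = m₁·m₂ = 45
Let M₁ = M/m₁ = 5, M₂ = M/m₂ = 9
Find y₁ ≡ M₁⁻¹ (mod m₁): 5⁻¹ ≡ 2 (mod 9)
Find y₂ ≡ M₂⁻¹ (mod m₂): 9⁻¹ ≡ 4 (mod 5)
x = a₁·M₁·y₁ + a₂·M₂·y₂ = 5·5·2 + 3·9·4 = 158
Reduce mod 45: x ≡ 23
Check: 23 mod 9 = 5 ✓, 23 mod 5 = 3 ✓

x ≡ 23 (mod 45)


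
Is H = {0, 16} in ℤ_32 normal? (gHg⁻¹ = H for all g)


H = {0, 16} in ℤ_32
ℤ_32 is abelian; every subgroup of an abelian group is normal

Yes, normal subgroup


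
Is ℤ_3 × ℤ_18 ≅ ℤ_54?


Comparing ℤ_3 × ℤ_18 and ℤ_54:
gcd(3,18) = 3 ≠ 1. Max element order in ℤ_3×ℤ_18 is lcm(3,18) = 18 < 54, so it has no element of order 54

No, ℤ_3 × ℤ_18 ≇ ℤ_54


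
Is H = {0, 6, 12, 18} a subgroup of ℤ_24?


Subgroup test for H = {0, 6, 12, 18} in (ℤ_24, +):
(1) 0 ∈ H? Yes
(2) Closure: for all a,b ∈ H, (a+b) mod 24 ∈ H? Yes
(3) Inverses: for all a ∈ H, -a mod 24 ∈ H? Yes

Yes, H is a subgroup of ℤ_24


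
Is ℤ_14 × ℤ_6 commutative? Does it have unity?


Direct product ring; commutative with unity (1,1); but (1,0)·(0,1) = (0,0) gives zero divisors, so not an integral domain
Commutative: Yes
Integral domain: No
Has unity: Yes

ℤ_14 × ℤ_6: Commutative=Yes, Unity=Yes


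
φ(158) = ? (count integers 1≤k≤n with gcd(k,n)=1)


Factor n: 158 = 2 × 79
φ(n) = n · ∏(1 - 1/p) over distinct primes p | n
φ(158) = 158 · (1 - 1/2) · (1 - 1/79) = 78

φ(158) = 78


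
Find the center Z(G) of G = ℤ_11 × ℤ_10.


Z(G) = {g ∈ G | gx = xg for all x ∈ G}
Direct product of abelian groups is abelian, so Z(G) = G

Z(ℤ_11 × ℤ_10) = ℤ_11 × ℤ_10


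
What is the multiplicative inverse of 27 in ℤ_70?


Use the extended Euclidean algorithm to write 1 = 27·s + 70·t; then s mod 70 is the inverse.
Euclidean algorithm:
  27 = 0·70 + 27
  70 = 2·27 + 16
  27 = 1·16 + 11
  16 = 1·11 + 5
  11 = 2·5 + 1
  5 = 5·1 + 0
gcd(27,70) = 1
Back-substitution gives: 27·(13) + 70·(-5) = 1
So 27⁻¹ ≡ 13 ≡ 13 (mod 70)
Check: 27 × 13 = 351 ≡ 1 (mod 70) ✓

27⁻¹ ≡ 13 (mod 70)


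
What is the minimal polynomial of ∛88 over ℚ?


∛88 satisfies x³ - 88 = 0, irreducible over ℚ (no rational root; 88 is not a perfect cube)

Minimal polynomial: x³ - 88


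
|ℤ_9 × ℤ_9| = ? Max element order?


|ℤ_9 × ℤ_9| = 9 × 9 = 81
Max element order = lcm(9,9) = 9
Cyclic? No (gcd=9)

|ℤ_9×ℤ_9| = 81, max element order = 9


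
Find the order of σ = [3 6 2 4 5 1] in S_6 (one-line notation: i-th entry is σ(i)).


Cycle decomposition: (1 3 2 6)
Cycle lengths: 4
Order = lcm(4) = 4

ord(σ) = 4


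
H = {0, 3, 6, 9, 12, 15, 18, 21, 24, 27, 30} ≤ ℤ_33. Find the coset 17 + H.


17 + H = {17 + h (mod 33) : h ∈ H}
17+0=17, 17+3=20, 17+6=23, 17+9=26, 17+12=29, 17+15=32, 17+18=2, 17+21=5, 17+24=8, 17+27=11, 17+30=14
17 + H = {2, 5, 8, 11, 14, 17, 20, 23, 26, 29, 32} = 2 + H

17 + H = {2, 5, 8, 11, 14, 17, 20, 23, 26, 29, 32}


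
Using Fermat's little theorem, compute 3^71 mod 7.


Fermat's little theorem: if p is prime and gcd(a,p)=1, then a^(p-1) ≡ 1 (mod p)
p = 7 is prime, gcd(3,7) = 1
Reduce exponent: 71 mod 6 = 5
So 3^71 ≡ 3^5 (mod 7)
3^5 mod 7 = 5

3^71 ≡ 5 (mod 7)


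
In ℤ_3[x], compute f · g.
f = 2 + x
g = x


Expand and collect like terms; reduce coefficients mod 3:
x^0: 2·0 = 0 ≡ 0 (mod 3)
x^1: 2·1 + 1·0 = 2 ≡ 2 (mod 3)
x^2: 1·1 = 1 ≡ 1 (mod 3)
Result: 2x + x^2

f · g = 2x + x^2


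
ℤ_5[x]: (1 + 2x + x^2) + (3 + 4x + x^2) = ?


Add coefficients mod 5:
x^0: 1 + 3 = 4 (mod 5)
x^1: 2 + 4 = 1 (mod 5)
x^2: 1 + 1 = 2 (mod 5)
Result: 4 + x + 2x^2

f + g = 4 + x + 2x^2


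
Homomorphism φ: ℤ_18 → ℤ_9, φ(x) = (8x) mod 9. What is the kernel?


Kernel = preimage of identity
ker(φ) = {x ∈ ℤ_18 : 8x ≡ 0 (mod 9)}. Since 9 | 18, φ is well-defined. The kernel is the cyclic subgroup ⟨9⟩ of ℤ_18 (order 2), i.e. {0, 9}

ker(φ) = {0, 9}


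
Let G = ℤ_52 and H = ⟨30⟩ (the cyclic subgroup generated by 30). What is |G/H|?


|⟨30⟩| = n / gcd(30, 52) = 52 / 2 = 26
H is normal (ℤ_52 is abelian).
|G/H| = |G| / |H| = 52 / 26 = 2

|G/H| = 2


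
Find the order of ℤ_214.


ℤ_n has n elements.

|ℤ_214| = 214


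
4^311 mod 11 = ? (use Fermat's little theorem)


Fermat's little theorem: if p is prime and gcd(a,p)=1, then a^(p-1) ≡ 1 (mod p)
p = 11 is prime, gcd(4,11) = 1
Reduce exponent: 311 mod 10 = 1
So 4^311 ≡ 4^1 (mod 11)
4^1 mod 11 = 4

4^311 ≡ 4 (mod 11)


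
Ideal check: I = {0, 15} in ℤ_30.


Check ideal conditions for I = {0, 15} in ℤ_30:
(1) I is an additive subgroup? Yes
(2) For r ∈ ℤ_30 and a ∈ I: r·a ∈ I? Yes

Yes, I is an ideal of ℤ_30


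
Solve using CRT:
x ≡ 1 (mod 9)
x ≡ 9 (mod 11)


m₁ = 9, m₂ = 11, gcd = 1, so CRT applies. M = m₁·m₂ = 99
Let M₁ = M/m₁ = 11, M₂ = M/m₂ = 9
Find y₁ ≡ M₁⁻¹ (mod m₁): 11⁻¹ ≡ 5 (mod 9)
Find y₂ ≡ M₂⁻¹ (mod m₂): 9⁻¹ ≡ 5 (mod 11)
x = a₁·M₁·y₁ + a₂·M₂·y₂ = 1·11·5 + 9·9·5 = 460
Reduce mod 99: x ≡ 64
Check: 64 mod 9 = 1 ✓, 64 mod 11 = 9 ✓

x ≡ 64 (mod 99)


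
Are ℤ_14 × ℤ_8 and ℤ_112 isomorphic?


Comparing ℤ_14 × ℤ_8 and ℤ_112:
gcd(14,8) = 2 ≠ 1. Max element order in ℤ_14×ℤ_8 is lcm(14,8) = 56 < 112, so it has no element of order 112

No, ℤ_14 × ℤ_8 ≇ ℤ_112


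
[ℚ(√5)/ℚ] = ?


√5 has minimal polynomial x² - 5 (irreducible over ℚ since 5 is squarefree)

[ℚ(√5)/ℚ] = 2


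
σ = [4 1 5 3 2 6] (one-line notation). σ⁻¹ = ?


To find σ⁻¹, swap domain and range:
σ(1) = 4 → σ⁻¹(4) = 1
σ(2) = 1 → σ⁻¹(1) = 2
σ(3) = 5 → σ⁻¹(5) = 3
σ(4) = 3 → σ⁻¹(3) = 4
σ(5) = 2 → σ⁻¹(2) = 5
σ(6) = 6 → σ⁻¹(6) = 6

σ⁻¹ = [2 5 4 1 3 6]


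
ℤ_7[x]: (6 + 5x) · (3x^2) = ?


Expand and collect like terms; reduce coefficients mod 7:
x^0: 6·0 = 0 ≡ 0 (mod 7)
x^1: 6·0 + 5·0 = 0 ≡ 0 (mod 7)
x^2: 6·3 + 5·0 = 18 ≡ 4 (mod 7)
x^3: 5·3 = 15 ≡ 1 (mod 7)
Result: 4x^2 + x^3

f · g = 4x^2 + x^3


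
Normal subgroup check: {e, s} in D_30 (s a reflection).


H = {e, s} in D_30 (s a reflection)
r·s·r⁻¹ = sr⁻² ≠ s for n ≥ 3, so {e, s} is not closed under conjugation

No, not a normal subgroup


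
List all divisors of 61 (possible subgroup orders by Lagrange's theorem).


Lagrange's theorem: |H| divides |G|
|G| = 61
Divisors of 61: 1, 61

Possible subgroup orders: {1, 61}


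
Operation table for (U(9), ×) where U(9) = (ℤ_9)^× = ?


Elements: {1, 2, 4, 5, 7, 8}
Operation: multiplication mod 9
Entry (a, b) = (a × b) mod 9

Cayley table:
  | 1 | 2 | 4 | 5 | 7 | 8
1 | 1 | 2 | 4 | 5 | 7 | 8
2 | 2 | 4 | 8 | 1 | 5 | 7
4 | 4 | 8 | 7 | 2 | 1 | 5
5 | 5 | 1 | 2 | 7 | 8 | 4
7 | 7 | 5 | 1 | 8 | 4 | 2
8 | 8 | 7 | 5 | 4 | 2 | 1


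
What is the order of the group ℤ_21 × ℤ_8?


|A × B| = |A| · |B|
|ℤ_21 × ℤ_8| = 21 × 8 = 168

|ℤ_21 × ℤ_8| = 168


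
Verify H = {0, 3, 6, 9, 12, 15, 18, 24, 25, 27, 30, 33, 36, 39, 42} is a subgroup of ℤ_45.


Subgroup test for H = {0, 3, 6, 9, 12, 15, 18, 24, 25, 27, 30, 33, 36, 39, 42} in (ℤ_45, +):
(1) 0 ∈ H? Yes
(2) Closure: for all a,b ∈ H, (a+b) mod 45 ∈ H? No  [counterexample: 3 + 18 = 21 ∉ H]
(3) Inverses: for all a ∈ H, -a mod 45 ∈ H? No

No, H is not a subgroup of ℤ_45


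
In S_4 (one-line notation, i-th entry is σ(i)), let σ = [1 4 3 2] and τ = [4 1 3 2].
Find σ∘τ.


σ∘τ: apply τ first, then σ
1 →τ 4 →σ 2
2 →τ 1 →σ 1
3 →τ 3 →σ 3
4 →τ 2 →σ 4

σ∘τ = [2 1 3 4]


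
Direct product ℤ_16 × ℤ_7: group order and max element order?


|ℤ_16 × ℤ_7| = 16 × 7 = 112
Max element order = lcm(16,7) = 112
Cyclic? Yes (gcd=1)

|ℤ_16×ℤ_7| = 112, max element order = 112


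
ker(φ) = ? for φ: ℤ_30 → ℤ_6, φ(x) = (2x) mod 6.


Kernel = preimage of identity
ker(φ) = {x ∈ ℤ_30 : 2x ≡ 0 (mod 6)}. Since 6 | 30, φ is well-defined. The kernel is the cyclic subgroup ⟨3⟩ of ℤ_30 (order 10), i.e. {0, 3, 6, 9, 12, 15, 18, 21, 24, 27}

ker(φ) = {0, 3, 6, 9, 12, 15, 18, 21, 24, 27}


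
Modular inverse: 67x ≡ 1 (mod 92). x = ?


Use the extended Euclidean algorithm to write 1 = 67·s + 92·t; then s mod 92 is the inverse.
Euclidean algorithm:
  67 = 0·92 + 67
  92 = 1·67 + 25
  67 = 2·25 + 17
  25 = 1·17 + 8
  17 = 2·8 + 1
  8 = 8·1 + 0
gcd(67,92) = 1
Back-substitution gives: 67·(11) + 92·(-8) = 1
So 67⁻¹ ≡ 11 ≡ 11 (mod 92)
Check: 67 × 11 = 737 ≡ 1 (mod 92) ✓

67⁻¹ ≡ 11 (mod 92)


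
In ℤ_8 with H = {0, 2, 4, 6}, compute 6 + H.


6 + H = {6 + h (mod 8) : h ∈ H}
6+0=6, 6+2=0, 6+4=2, 6+6=4
6 + H = {0, 2, 4, 6} = 0 + H

6 + H = {0, 2, 4, 6}


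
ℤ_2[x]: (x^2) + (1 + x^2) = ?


Add coefficients mod 2:
x^0: 0 + 1 = 1 (mod 2)
x^1: 0 + 0 = 0 (mod 2)
x^2: 1 + 1 = 0 (mod 2)
Result: 1

f + g = 1


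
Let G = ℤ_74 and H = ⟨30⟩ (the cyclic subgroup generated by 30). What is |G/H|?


|⟨30⟩| = n / gcd(30, 74) = 74 / 2 = 37
H is normal (ℤ_74 is abelian).
|G/H| = |G| / |H| = 74 / 37 = 2

|G/H| = 2


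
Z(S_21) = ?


Z(G) = {g ∈ G | gx = xg for all x ∈ G}
S_n is non-abelian for n ≥ 3; Z(S_21) is trivial

Z(S_21) = {e}


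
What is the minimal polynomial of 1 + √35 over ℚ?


Let α = 1 + √35. Then α - 1 = √35, so (α - 1)² = 35, giving α² - 2α - 34 = 0. Degree 2 and α ∉ ℚ, so this is the minimal polynomial.

Minimal polynomial: x² - 2x - 34


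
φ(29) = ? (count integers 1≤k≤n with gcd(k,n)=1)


φ(n) = count of k ∈ {1,...,n} with gcd(k,n)=1
Coprimes to 29: {1, 2, 3, 4, 5, 6, 7, 8, 9, 10, 11, 12, 13, 14, 15, 16, 17, 18, 19, 20, 21, 22, 23, 24, 25, 26, 27, 28}
Count: 28

φ(29) = 28


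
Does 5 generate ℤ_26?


g generates ℤ_n iff gcd(g, n) = 1
gcd(5, 26) = 1
Since gcd = 1, 5 is a generator.

Yes, 5 generates ℤ_26


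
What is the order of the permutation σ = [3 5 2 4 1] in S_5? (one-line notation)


Cycle decomposition: (1 3 2 5)
Cycle lengths: 4
Order = lcm(4) = 4

ord(σ) = 4


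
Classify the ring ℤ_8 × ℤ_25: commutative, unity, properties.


Direct product ring; commutative with unity (1,1); but (1,0)·(0,1) = (0,0) gives zero divisors, so not an integral domain
Commutative: Yes
Integral domain: No
Has unity: Yes

ℤ_8 × ℤ_25: Commutative=Yes, Unity=Yes


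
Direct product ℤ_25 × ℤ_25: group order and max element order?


|ℤ_25 × ℤ_25| = 25 × 25 = 625
Max element order = lcm(25,25) = 25
Cyclic? No (gcd=25)

|ℤ_25×ℤ_25| = 625, max element order = 25


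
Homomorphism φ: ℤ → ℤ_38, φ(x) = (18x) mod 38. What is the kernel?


Kernel = preimage of identity
ker(φ) = {x ∈ ℤ : 18x ≡ 0 (mod 38)}. gcd(18,38) = 2, so 18x ≡ 0 (mod 38) ⟺ x ≡ 0 (mod 38/2 = 19). Hence ker(φ) = 19ℤ

ker(φ) = 19ℤ


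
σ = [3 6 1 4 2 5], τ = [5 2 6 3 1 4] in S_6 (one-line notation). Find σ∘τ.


σ∘τ: apply τ first, then σ
1 →τ 5 →σ 2
2 →τ 2 →σ 6
3 →τ 6 →σ 5
4 →τ 3 →σ 1
5 →τ 1 →σ 3
6 →τ 4 →σ 4

σ∘τ = [2 6 5 1 3 4]


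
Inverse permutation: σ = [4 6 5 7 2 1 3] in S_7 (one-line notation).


To find σ⁻¹, swap domain and range:
σ(1) = 4 → σ⁻¹(4) = 1
σ(2) = 6 → σ⁻¹(6) = 2
σ(3) = 5 → σ⁻¹(5) = 3
σ(4) = 7 → σ⁻¹(7) = 4
σ(5) = 2 → σ⁻¹(2) = 5
σ(6) = 1 → σ⁻¹(1) = 6
σ(7) = 3 → σ⁻¹(3) = 7

σ⁻¹ = [6 5 7 1 3 2 4]


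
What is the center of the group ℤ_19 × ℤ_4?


Z(G) = {g ∈ G | gx = xg for all x ∈ G}
Direct product of abelian groups is abelian, so Z(G) = G

Z(ℤ_19 × ℤ_4) = ℤ_19 × ℤ_4


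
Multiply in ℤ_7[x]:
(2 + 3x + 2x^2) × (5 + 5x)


Expand and collect like terms; reduce coefficients mod 7:
x^0: 2·5 = 10 ≡ 3 (mod 7)
x^1: 2·5 + 3·5 = 25 ≡ 4 (mod 7)
x^2: 3·5 + 2·5 = 25 ≡ 4 (mod 7)
x^3: 2·5 = 10 ≡ 3 (mod 7)
Result: 3 + 4x + 4x^2 + 3x^3

f · g = 3 + 4x + 4x^2 + 3x^3


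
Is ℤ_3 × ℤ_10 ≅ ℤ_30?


Comparing ℤ_3 × ℤ_10 and ℤ_30:
gcd(3,10) = 1, so ℤ_3 × ℤ_10 ≅ ℤ_30 (CRT)

Yes, ℤ_3 × ℤ_10 ≅ ℤ_30


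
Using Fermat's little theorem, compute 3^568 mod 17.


Fermat's little theorem: if p is prime and gcd(a,p)=1, then a^(p-1) ≡ 1 (mod p)
p = 17 is prime, gcd(3,17) = 1
Reduce exponent: 568 mod 16 = 8
So 3^568 ≡ 3^8 (mod 17)
3^8 mod 17 = 16

3^568 ≡ 16 (mod 17)


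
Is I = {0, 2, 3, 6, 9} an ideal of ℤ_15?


Check ideal conditions for I = {0, 2, 3, 6, 9} in ℤ_15:
(1) I is an additive subgroup? No
(2) For r ∈ ℤ_15 and a ∈ I: r·a ∈ I? No  [counterexample: r=2, a=2, r·a mod 15 = 4 ∉ I]

No, I is not an ideal of ℤ_15


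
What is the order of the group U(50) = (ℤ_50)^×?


U(n) is the group of units mod n; |U(n)| = φ(n)
|U(50)| = φ(50) = 20

|U(50) = (ℤ_50)^×| = 20


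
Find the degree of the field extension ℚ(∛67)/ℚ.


∛67 has minimal polynomial x³ - 67 (irreducible over ℚ since 67 is not a perfect cube)

[ℚ(∛67)/ℚ] = 3


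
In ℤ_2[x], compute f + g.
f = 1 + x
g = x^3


Add coefficients mod 2:
x^0: 1 + 0 = 1 (mod 2)
x^1: 1 + 0 = 1 (mod 2)
x^2: 0 + 0 = 0 (mod 2)
x^3: 0 + 1 = 1 (mod 2)
Result: 1 + x + x^3

f + g = 1 + x + x^3


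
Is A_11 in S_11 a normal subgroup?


H = A_11 in S_11
A_11 has index 2 in S_11, and every subgroup of index 2 is normal

Yes, normal subgroup


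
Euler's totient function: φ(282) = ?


Factor n: 282 = 2 × 3 × 47
φ(n) = n · ∏(1 - 1/p) over distinct primes p | n
φ(282) = 282 · (1 - 1/2) · (1 - 1/3) · (1 - 1/47) = 92

φ(282) = 92


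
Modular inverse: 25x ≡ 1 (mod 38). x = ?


Use the extended Euclidean algorithm to write 1 = 25·s + 38·t; then s mod 38 is the inverse.
Euclidean algorithm:
  25 = 0·38 + 25
  38 = 1·25 + 13
  25 = 1·13 + 12
  13 = 1·12 + 1
  12 = 12·1 + 0
gcd(25,38) = 1
Back-substitution gives: 25·(-3) + 38·(2) = 1
So 25⁻¹ ≡ -3 ≡ 35 (mod 38)
Check: 25 × 35 = 875 ≡ 1 (mod 38) ✓

25⁻¹ ≡ 35 (mod 38)


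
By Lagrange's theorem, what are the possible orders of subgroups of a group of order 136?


Lagrange's theorem: |H| divides |G|
|G| = 136
Divisors of 136: 1, 2, 4, 8, 17, 34, 68, 136

Possible subgroup orders: {1, 2, 4, 8, 17, 34, 68, 136}


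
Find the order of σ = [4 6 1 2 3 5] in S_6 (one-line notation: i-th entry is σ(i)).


Cycle decomposition: (1 4 2 6 5 3)
Cycle lengths: 6
Order = lcm(6) = 6

ord(σ) = 6


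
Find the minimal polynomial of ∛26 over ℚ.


∛26 satisfies x³ - 26 = 0, irreducible over ℚ (no rational root; 26 is not a perfect cube)

Minimal polynomial: x³ - 26


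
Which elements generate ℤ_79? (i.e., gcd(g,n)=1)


g generates ℤ_n iff gcd(g,n) = 1
Prime factors of 79: 79
Generators are g ∈ {1,...,78} not divisible by any of these primes.
Generators: {1, 2, 3, 4, 5, 6, 7, 8, 9, 10, 11, 12, 13, 14, 15, 16, 17, 18, 19, 20, 21, 22, 23, 24, 25, 26, 27, 28, 29, 30, 31, 32, 33, 34, 35, 36, 37, 38, 39, 40, 41, 42, 43, 44, 45, 46, 47, 48, 49, 50, 51, 52, 53, 54, 55, 56, 57, 58, 59, 60, 61, 62, 63, 64, 65, 66, 67, 68, 69, 70, 71, 72, 73, 74, 75, 76, 77, 78}
Number of generators = φ(79) = 78

Generators of ℤ_79 = {1, 2, 3, 4, 5, 6, 7, 8, 9, 10, 11, 12, 13, 14, 15, 16, 17, 18, 19, 20, 21, 22, 23, 24, 25, 26, 27, 28, 29, 30, 31, 32, 33, 34, 35, 36, 37, 38, 39, 40, 41, 42, 43, 44, 45, 46, 47, 48, 49, 50, 51, 52, 53, 54, 55, 56, 57, 58, 59, 60, 61, 62, 63, 64, 65, 66, 67, 68, 69, 70, 71, 72, 73, 74, 75, 76, 77, 78}


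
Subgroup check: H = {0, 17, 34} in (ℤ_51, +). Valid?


Subgroup test for H = {0, 17, 34} in (ℤ_51, +):
(1) 0 ∈ H? Yes
(2) Closure: for all a,b ∈ H, (a+b) mod 51 ∈ H? Yes
(3) Inverses: for all a ∈ H, -a mod 51 ∈ H? Yes

Yes, H is a subgroup of ℤ_51


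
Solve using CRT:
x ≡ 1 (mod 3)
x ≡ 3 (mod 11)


m₁ = 3, m₂ = 11, gcd = 1, so CRT applies. M = m₁·m₂ = 33
Let M₁ = M/m₁ = 11, M₂ = M/m₂ = 3
Find y₁ ≡ M₁⁻¹ (mod m₁): 11⁻¹ ≡ 2 (mod 3)
Find y₂ ≡ M₂⁻¹ (mod m₂): 3⁻¹ ≡ 4 (mod 11)
x = a₁·M₁·y₁ + a₂·M₂·y₂ = 1·11·2 + 3·3·4 = 58
Reduce mod 33: x ≡ 25
Check: 25 mod 3 = 1 ✓, 25 mod 11 = 3 ✓

x ≡ 25 (mod 33)


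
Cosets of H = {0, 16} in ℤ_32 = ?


H = {0, 16}, |H| = 2
Number of cosets = |G|/|H| = 32/2 = 16
0 + H = {0, 16}
1 + H = {1, 17}
2 + H = {2, 18}
3 + H = {3, 19}
4 + H = {4, 20}
5 + H = {5, 21}
6 + H = {6, 22}
7 + H = {7, 23}
8 + H = {8, 24}
9 + H = {9, 25}
10 + H = {10, 26}
11 + H = {11, 27}
12 + H = {12, 28}
13 + H = {13, 29}
14 + H = {14, 30}
15 + H = {15, 31}

Cosets: 0+H={0,16}; 1+H={1,17}; 2+H={2,18}; 3+H={3,19}; 4+H={4,20}; 5+H={5,21}; 6+H={6,22}; 7+H={7,23}; 8+H={8,24}; 9+H={9,25}; 10+H={10,26}; 11+H={11,27}; 12+H={12,28}; 13+H={13,29}; 14+H={14,30}; 15+H={15,31}


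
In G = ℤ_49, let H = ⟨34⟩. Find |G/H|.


|⟨34⟩| = n / gcd(34, 49) = 49 / 1 = 49
H is normal (ℤ_49 is abelian).
|G/H| = |G| / |H| = 49 / 49 = 1

|G/H| = 1


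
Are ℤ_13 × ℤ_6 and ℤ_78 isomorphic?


Comparing ℤ_13 × ℤ_6 and ℤ_78:
gcd(13,6) = 1, so ℤ_13 × ℤ_6 ≅ ℤ_78 (CRT)

Yes, ℤ_13 × ℤ_6 ≅ ℤ_78


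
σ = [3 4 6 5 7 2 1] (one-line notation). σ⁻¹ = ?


To find σ⁻¹, swap domain and range:
σ(1) = 3 → σ⁻¹(3) = 1
σ(2) = 4 → σ⁻¹(4) = 2
σ(3) = 6 → σ⁻¹(6) = 3
σ(4) = 5 → σ⁻¹(5) = 4
σ(5) = 7 → σ⁻¹(7) = 5
σ(6) = 2 → σ⁻¹(2) = 6
σ(7) = 1 → σ⁻¹(1) = 7

σ⁻¹ = [7 6 1 2 4 3 5]


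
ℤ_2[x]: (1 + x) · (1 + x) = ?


Expand and collect like terms; reduce coefficients mod 2:
x^0: 1·1 = 1 ≡ 1 (mod 2)
x^1: 1·1 + 1·1 = 2 ≡ 0 (mod 2)
x^2: 1·1 = 1 ≡ 1 (mod 2)
Result: 1 + x^2

f · g = 1 + x^2


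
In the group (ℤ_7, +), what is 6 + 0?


Operation: addition mod 7
6 + 0 = (a + b) mod 7 with a = 6, b = 0

6 + 0 = 6


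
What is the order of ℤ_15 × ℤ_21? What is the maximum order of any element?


|ℤ_15 × ℤ_21| = 15 × 21 = 315
Max element order = lcm(15,21) = 105
Cyclic? No (gcd=3)

|ℤ_15×ℤ_21| = 315, max element order = 105


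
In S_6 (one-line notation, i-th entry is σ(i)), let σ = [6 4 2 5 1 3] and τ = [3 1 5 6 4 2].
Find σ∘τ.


σ∘τ: apply τ first, then σ
1 →τ 3 →σ 2
2 →τ 1 →σ 6
3 →τ 5 →σ 1
4 →τ 6 →σ 3
5 →τ 4 →σ 5
6 →τ 2 →σ 4

σ∘τ = [2 6 1 3 5 4]


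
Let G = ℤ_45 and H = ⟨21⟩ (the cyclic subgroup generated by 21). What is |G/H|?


|⟨21⟩| = n / gcd(21, 45) = 45 / 3 = 15
H is normal (ℤ_45 is abelian).
|G/H| = |G| / |H| = 45 / 15 = 3

|G/H| = 3


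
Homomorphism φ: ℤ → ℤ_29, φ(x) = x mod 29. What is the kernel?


Kernel = preimage of identity
ker(φ) = {x ∈ ℤ : x ≡ 0 (mod 29)} = 29ℤ = {0, ±29, ±58, ...}

ker(φ) = 29ℤ


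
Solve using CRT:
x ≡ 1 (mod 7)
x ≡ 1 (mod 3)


m₁ = 7, m₂ = 3, gcd = 1, so CRT applies. M = m₁·m₂ = 21
Let M₁ = M/m₁ = 3, M₂ = M/m₂ = 7
Find y₁ ≡ M₁⁻¹ (mod m₁): 3⁻¹ ≡ 5 (mod 7)
Find y₂ ≡ M₂⁻¹ (mod m₂): 7⁻¹ ≡ 1 (mod 3)
x = a₁·M₁·y₁ + a₂·M₂·y₂ = 1·3·5 + 1·7·1 = 22
Reduce mod 21: x ≡ 1
Check: 1 mod 7 = 1 ✓, 1 mod 3 = 1 ✓

x ≡ 1 (mod 21)


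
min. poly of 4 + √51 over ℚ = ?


Let α = 4 + √51. Then α - 4 = √51, so (α - 4)² = 51, giving α² - 8α - 35 = 0. Degree 2 and α ∉ ℚ, so this is the minimal polynomial.

Minimal polynomial: x² - 8x - 35


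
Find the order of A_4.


|A_n| = n!/2 (even permutations)
|A_4| = 4!/2 = 24/2 = 12

|A_4| = 12


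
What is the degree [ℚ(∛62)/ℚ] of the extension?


∛62 has minimal polynomial x³ - 62 (irreducible over ℚ since 62 is not a perfect cube)

[ℚ(∛62)/ℚ] = 3


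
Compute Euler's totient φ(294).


Factor n: 294 = 2 × 3 × 7^2
φ(n) = n · ∏(1 - 1/p) over distinct primes p | n
φ(294) = 294 · (1 - 1/2) · (1 - 1/3) · (1 - 1/7) = 84

φ(294) = 84


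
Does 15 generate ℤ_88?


g generates ℤ_n iff gcd(g, n) = 1
gcd(15, 88) = 1
Since gcd = 1, 15 is a generator.

Yes, 15 generates ℤ_88


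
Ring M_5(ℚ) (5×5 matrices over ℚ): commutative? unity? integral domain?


Matrix multiplication is non-commutative for n ≥ 2; the identity matrix I is the unity; singular matrices give zero divisors, so not an integral domain
Commutative: No
Integral domain: No
Has unity: Yes

M_5(ℚ) (5×5 matrices over ℚ): Commutative=No, Unity=Yes


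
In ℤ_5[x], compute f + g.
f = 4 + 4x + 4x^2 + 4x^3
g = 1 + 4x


Add coefficients mod 5:
x^0: 4 + 1 = 0 (mod 5)
x^1: 4 + 4 = 3 (mod 5)
x^2: 4 + 0 = 4 (mod 5)
x^3: 4 + 0 = 4 (mod 5)
Result: 3x + 4x^2 + 4x^3

f + g = 3x + 4x^2 + 4x^3


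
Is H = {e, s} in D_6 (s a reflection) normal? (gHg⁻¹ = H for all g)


H = {e, s} in D_6 (s a reflection)
r·s·r⁻¹ = sr⁻² ≠ s for n ≥ 3, so {e, s} is not closed under conjugation

No, not a normal subgroup


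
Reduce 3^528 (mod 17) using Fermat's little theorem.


Fermat's little theorem: if p is prime and gcd(a,p)=1, then a^(p-1) ≡ 1 (mod p)
p = 17 is prime, gcd(3,17) = 1
Reduce exponent: 528 mod 16 = 0
So 3^528 ≡ 3^0 (mod 17)
3^0 = 1

3^528 ≡ 1 (mod 17)


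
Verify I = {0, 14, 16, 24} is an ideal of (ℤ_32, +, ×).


Check ideal conditions for I = {0, 14, 16, 24} in ℤ_32:
(1) I is an additive subgroup? No
(2) For r ∈ ℤ_32 and a ∈ I: r·a ∈ I? No  [counterexample: r=2, a=14, r·a mod 32 = 28 ∉ I]

No, I is not an ideal of ℤ_32


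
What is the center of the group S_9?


Z(G) = {g ∈ G | gx = xg for all x ∈ G}
S_n is non-abelian for n ≥ 3; Z(S_9) is trivial

Z(S_9) = {e}


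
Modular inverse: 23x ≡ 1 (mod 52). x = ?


Use the extended Euclidean algorithm to write 1 = 23·s + 52·t; then s mod 52 is the inverse.
Euclidean algorithm:
  23 = 0·52 + 23
  52 = 2·23 + 6
  23 = 3·6 + 5
  6 = 1·5 + 1
  5 = 5·1 + 0
gcd(23,52) = 1
Back-substitution gives: 23·(-9) + 52·(4) = 1
So 23⁻¹ ≡ -9 ≡ 43 (mod 52)
Check: 23 × 43 = 989 ≡ 1 (mod 52) ✓

23⁻¹ ≡ 43 (mod 52)


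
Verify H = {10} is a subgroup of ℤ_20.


Subgroup test for H = {10} in (ℤ_20, +):
(1) 0 ∈ H? No
(2) Closure: for all a,b ∈ H, (a+b) mod 20 ∈ H? No  [counterexample: 10 + 10 = 0 ∉ H]
(3) Inverses: for all a ∈ H, -a mod 20 ∈ H? Yes

No, H is not a subgroup of ℤ_20


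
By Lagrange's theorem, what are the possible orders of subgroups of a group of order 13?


Lagrange's theorem: |H| divides |G|
|G| = 13
Divisors of 13: 1, 13

Possible subgroup orders: {1, 13}


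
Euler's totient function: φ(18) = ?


φ(n) = count of k ∈ {1,...,n} with gcd(k,n)=1
Coprimes to 18: {1, 5, 7, 11, 13, 17}
Count: 6

φ(18) = 6


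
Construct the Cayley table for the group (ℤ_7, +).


Elements: {0, 1, 2, 3, 4, 5, 6}
Operation: addition mod 7
Entry (a, b) = (a + b) mod 7

Cayley table:
  | 0 | 1 | 2 | 3 | 4 | 5 | 6
0 | 0 | 1 | 2 | 3 | 4 | 5 | 6
1 | 1 | 2 | 3 | 4 | 5 | 6 | 0
2 | 2 | 3 | 4 | 5 | 6 | 0 | 1
3 | 3 | 4 | 5 | 6 | 0 | 1 | 2
4 | 4 | 5 | 6 | 0 | 1 | 2 | 3
5 | 5 | 6 | 0 | 1 | 2 | 3 | 4
6 | 6 | 0 | 1 | 2 | 3 | 4 | 5


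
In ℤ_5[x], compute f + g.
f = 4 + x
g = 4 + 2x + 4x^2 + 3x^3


Add coefficients mod 5:
x^0: 4 + 4 = 3 (mod 5)
x^1: 1 + 2 = 3 (mod 5)
x^2: 0 + 4 = 4 (mod 5)
x^3: 0 + 3 = 3 (mod 5)
Result: 3 + 3x + 4x^2 + 3x^3

f + g = 3 + 3x + 4x^2 + 3x^3


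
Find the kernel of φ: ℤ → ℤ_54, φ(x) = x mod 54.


Kernel = preimage of identity
ker(φ) = {x ∈ ℤ : x ≡ 0 (mod 54)} = 54ℤ = {0, ±54, ±108, ...}

ker(φ) = 54ℤ


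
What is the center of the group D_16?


Z(G) = {g ∈ G | gx = xg for all x ∈ G}
For even n, Z(D_n) = {e, r^(n/2)}: the 180° rotation r^8 commutes with every reflection and rotation

Z(D_16) = {e, r^8}


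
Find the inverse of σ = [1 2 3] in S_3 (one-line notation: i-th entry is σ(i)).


To find σ⁻¹, swap domain and range:
σ(1) = 1 → σ⁻¹(1) = 1
σ(2) = 2 → σ⁻¹(2) = 2
σ(3) = 3 → σ⁻¹(3) = 3

σ⁻¹ = [1 2 3]


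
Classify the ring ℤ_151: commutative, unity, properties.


ℤ_151 is a commutative ring with unity 1; 151 is prime, so ℤ_151 is a field (hence an integral domain)
Commutative: Yes
Integral domain: Yes
Has unity: Yes

ℤ_151: Commutative=Yes, Unity=Yes


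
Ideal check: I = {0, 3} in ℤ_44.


Check ideal conditions for I = {0, 3} in ℤ_44:
(1) I is an additive subgroup? No
(2) For r ∈ ℤ_44 and a ∈ I: r·a ∈ I? No  [counterexample: r=2, a=3, r·a mod 44 = 6 ∉ I]

No, I is not an ideal of ℤ_44


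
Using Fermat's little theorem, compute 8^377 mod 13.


Fermat's little theorem: if p is prime and gcd(a,p)=1, then a^(p-1) ≡ 1 (mod p)
p = 13 is prime, gcd(8,13) = 1
Reduce exponent: 377 mod 12 = 5
So 8^377 ≡ 8^5 (mod 13)
8^5 mod 13 = 8

8^377 ≡ 8 (mod 13)


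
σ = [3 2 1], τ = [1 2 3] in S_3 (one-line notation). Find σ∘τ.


σ∘τ: apply τ first, then σ
1 →τ 1 →σ 3
2 →τ 2 →σ 2
3 →τ 3 →σ 1

σ∘τ = [3 2 1]


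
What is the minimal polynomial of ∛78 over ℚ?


∛78 satisfies x³ - 78 = 0, irreducible over ℚ (no rational root; 78 is not a perfect cube)

Minimal polynomial: x³ - 78


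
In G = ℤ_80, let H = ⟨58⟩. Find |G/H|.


|⟨58⟩| = n / gcd(58, 80) = 80 / 2 = 40
H is normal (ℤ_80 is abelian).
|G/H| = |G| / |H| = 80 / 40 = 2

|G/H| = 2


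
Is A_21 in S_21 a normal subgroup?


H = A_21 in S_21
A_21 has index 2 in S_21, and every subgroup of index 2 is normal

Yes, normal subgroup


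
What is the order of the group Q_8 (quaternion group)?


Q_8 = {±1, ±i, ±j, ±k}
|Q_8| = 8

|Q_8 (quaternion group)| = 8


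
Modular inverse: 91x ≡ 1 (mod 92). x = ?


Use the extended Euclidean algorithm to write 1 = 91·s + 92·t; then s mod 92 is the inverse.
Euclidean algorithm:
  91 = 0·92 + 91
  92 = 1·91 + 1
  91 = 91·1 + 0
gcd(91,92) = 1
Back-substitution gives: 91·(-1) + 92·(1) = 1
So 91⁻¹ ≡ -1 ≡ 91 (mod 92)
Check: 91 × 91 = 8281 ≡ 1 (mod 92) ✓

91⁻¹ ≡ 91 (mod 92)


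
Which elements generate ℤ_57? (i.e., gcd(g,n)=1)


g generates ℤ_n iff gcd(g,n) = 1
Prime factors of 57: 3, 19
Generators are g ∈ {1,...,56} not divisible by any of these primes.
Generators: {1, 2, 4, 5, 7, 8, 10, 11, 13, 14, 16, 17, 20, 22, 23, 25, 26, 28, 29, 31, 32, 34, 35, 37, 40, 41, 43, 44, 46, 47, 49, 50, 52, 53, 55, 56}
Number of generators = φ(57) = 36

Generators of ℤ_57 = {1, 2, 4, 5, 7, 8, 10, 11, 13, 14, 16, 17, 20, 22, 23, 25, 26, 28, 29, 31, 32, 34, 35, 37, 40, 41, 43, 44, 46, 47, 49, 50, 52, 53, 55, 56}


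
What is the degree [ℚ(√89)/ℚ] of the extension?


√89 has minimal polynomial x² - 89 (irreducible over ℚ since 89 is squarefree)

[ℚ(√89)/ℚ] = 2


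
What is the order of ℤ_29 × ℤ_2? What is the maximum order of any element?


|ℤ_29 × ℤ_2| = 29 × 2 = 58
Max element order = lcm(29,2) = 58
Cyclic? Yes (gcd=1)

|ℤ_29×ℤ_2| = 58, max element order = 58


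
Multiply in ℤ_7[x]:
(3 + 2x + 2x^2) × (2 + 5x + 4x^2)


Expand and collect like terms; reduce coefficients mod 7:
x^0: 3·2 = 6 ≡ 6 (mod 7)
x^1: 3·5 + 2·2 = 19 ≡ 5 (mod 7)
x^2: 3·4 + 2·5 + 2·2 = 26 ≡ 5 (mod 7)
x^3: 2·4 + 2·5 = 18 ≡ 4 (mod 7)
x^4: 2·4 = 8 ≡ 1 (mod 7)
Result: 6 + 5x + 5x^2 + 4x^3 + x^4

f · g = 6 + 5x + 5x^2 + 4x^3 + x^4


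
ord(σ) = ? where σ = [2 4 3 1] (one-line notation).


Cycle decomposition: (1 2 4)
Cycle lengths: 3
Order = lcm(3) = 3

ord(σ) = 3


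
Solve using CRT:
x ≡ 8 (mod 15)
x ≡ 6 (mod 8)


m₁ = 15, m₂ = 8, gcd = 1, so CRT applies. M = m₁·m₂ = 120
Let M₁ = M/m₁ = 8, M₂ = M/m₂ = 15
Find y₁ ≡ M₁⁻¹ (mod m₁): 8⁻¹ ≡ 2 (mod 15)
Find y₂ ≡ M₂⁻¹ (mod m₂): 15⁻¹ ≡ 7 (mod 8)
x = a₁·M₁·y₁ + a₂·M₂·y₂ = 8·8·2 + 6·15·7 = 758
Reduce mod 120: x ≡ 38
Check: 38 mod 15 = 8 ✓, 38 mod 8 = 6 ✓

x ≡ 38 (mod 120)


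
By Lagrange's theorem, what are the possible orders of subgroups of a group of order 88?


Lagrange's theorem: |H| divides |G|
|G| = 88
Divisors of 88: 1, 2, 4, 8, 11, 22, 44, 88

Possible subgroup orders: {1, 2, 4, 8, 11, 22, 44, 88}


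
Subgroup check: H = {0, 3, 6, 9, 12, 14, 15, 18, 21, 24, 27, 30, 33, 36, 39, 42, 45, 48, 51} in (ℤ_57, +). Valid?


Subgroup test for H = {0, 3, 6, 9, 12, 14, 15, 18, 21, 24, 27, 30, 33, 36, 39, 42, 45, 48, 51} in (ℤ_57, +):
(1) 0 ∈ H? Yes
(2) Closure: for all a,b ∈ H, (a+b) mod 57 ∈ H? No  [counterexample: 3 + 14 = 17 ∉ H]
(3) Inverses: for all a ∈ H, -a mod 57 ∈ H? No

No, H is not a subgroup of ℤ_57


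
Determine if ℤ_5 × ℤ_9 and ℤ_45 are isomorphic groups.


Comparing ℤ_5 × ℤ_9 and ℤ_45:
gcd(5,9) = 1, so ℤ_5 × ℤ_9 ≅ ℤ_45 (CRT)

Yes, ℤ_5 × ℤ_9 ≅ ℤ_45


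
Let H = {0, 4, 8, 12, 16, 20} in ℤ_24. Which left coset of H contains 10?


10 + H = {10 + h (mod 24) : h ∈ H}
10+0=10, 10+4=14, 10+8=18, 10+12=22, 10+16=2, 10+20=6
10 + H = {2, 6, 10, 14, 18, 22} = 2 + H

10 + H = {2, 6, 10, 14, 18, 22}


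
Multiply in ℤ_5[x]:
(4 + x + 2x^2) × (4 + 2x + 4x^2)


Expand and collect like terms; reduce coefficients mod 5:
x^0: 4·4 = 16 ≡ 1 (mod 5)
x^1: 4·2 + 1·4 = 12 ≡ 2 (mod 5)
x^2: 4·4 + 1·2 + 2·4 = 26 ≡ 1 (mod 5)
x^3: 1·4 + 2·2 = 8 ≡ 3 (mod 5)
x^4: 2·4 = 8 ≡ 3 (mod 5)
Result: 1 + 2x + x^2 + 3x^3 + 3x^4

f · g = 1 + 2x + x^2 + 3x^3 + 3x^4


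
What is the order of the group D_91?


|D_n| = 2n (n rotations and n reflections)
|D_91| = 2×91 = 182

|D_91| = 182


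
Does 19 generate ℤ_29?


g generates ℤ_n iff gcd(g, n) = 1
gcd(19, 29) = 1
Since gcd = 1, 19 is a generator.

Yes, 19 generates ℤ_29


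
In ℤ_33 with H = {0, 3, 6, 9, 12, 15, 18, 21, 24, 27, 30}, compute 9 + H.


9 + H = {9 + h (mod 33) : h ∈ H}
9+0=9, 9+3=12, 9+6=15, 9+9=18, 9+12=21, 9+15=24, 9+18=27, 9+21=30, 9+24=0, 9+27=3, 9+30=6
9 + H = {0, 3, 6, 9, 12, 15, 18, 21, 24, 27, 30} = 0 + H

9 + H = {0, 3, 6, 9, 12, 15, 18, 21, 24, 27, 30}


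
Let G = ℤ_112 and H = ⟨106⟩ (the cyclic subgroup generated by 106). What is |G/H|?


|⟨106⟩| = n / gcd(106, 112) = 112 / 2 = 56
H is normal (ℤ_112 is abelian).
|G/H| = |G| / |H| = 112 / 56 = 2

|G/H| = 2


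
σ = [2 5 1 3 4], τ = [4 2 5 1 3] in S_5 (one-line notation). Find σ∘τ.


σ∘τ: apply τ first, then σ
1 →τ 4 →σ 3
2 →τ 2 →σ 5
3 →τ 5 →σ 4
4 →τ 1 →σ 2
5 →τ 3 →σ 1

σ∘τ = [3 5 4 2 1]


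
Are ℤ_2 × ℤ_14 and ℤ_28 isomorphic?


Comparing ℤ_2 × ℤ_14 and ℤ_28:
gcd(2,14) = 2 ≠ 1. Max element order in ℤ_2×ℤ_14 is lcm(2,14) = 14 < 28, so it has no element of order 28

No, ℤ_2 × ℤ_14 ≇ ℤ_28
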